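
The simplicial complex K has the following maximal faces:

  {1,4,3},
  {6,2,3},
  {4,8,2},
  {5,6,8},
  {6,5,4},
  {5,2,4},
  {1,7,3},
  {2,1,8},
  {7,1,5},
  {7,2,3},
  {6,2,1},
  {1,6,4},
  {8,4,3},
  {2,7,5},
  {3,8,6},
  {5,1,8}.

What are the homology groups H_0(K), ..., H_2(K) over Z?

Fix the vertex order 1 < 2 < 3 < 4 < 5 < 6 < 7 < 8 and write every simplex with vertices in increasing order. Then dim K = 2 and the simplices of K are:

  0-simplices (8): [1], [2], [3], [4], [5], [6], [7], [8]
  1-simplices (24): (24 of them)
  2-simplices (16): [1,2,6], [1,2,8], [1,3,4], [1,3,7], [1,4,6], [1,5,7], [1,5,8], [2,3,6], [2,3,7], [2,4,5], [2,4,8], [2,5,7], [3,4,8], [3,6,8], [4,5,6], [5,6,8]

giving chain groups C_0 ≅ Z^8, C_1 ≅ Z^24, C_2 ≅ Z^16.

∂_1: C_1 → C_0 maps an edge to its endpoints' difference, ∂[p,q] = q − p.
The resulting 8×24 matrix has rank 7, and its Smith normal form has invariant factors (1,1,1,1,1,1,1).

∂_2: C_2 → C_1 maps a triangle to the signed sum of its edges. For instance
  ∂[2,4,5] = [4,5] − [2,5] + [2,4],
  ∂[2,3,6] = [3,6] − [2,6] + [2,3].
As a 24×16 matrix over Z this has rank 15, with invariant factors (1,1,1,1,1,1,1,1,1,1,1,1,1,1,1).

Now H_k = ker ∂_k / im ∂_{k+1}, so:

  H_0: rank C_0 − rank ∂_1 = 8 − 7 = 1, and the invariant factors of ∂_1 are all 1, so H_0 = Z.
  H_1: rank ker ∂_1 − rank ∂_2 = (24 − 7) − 15 = 2, and the invariant factors of ∂_2 are all 1, so H_1 = Z^2.
  H_2: rank ker ∂_2 − rank ∂_3 = (16 − 15) − 0 = 1, and there is no ∂_3, so H_2 = Z.

As a check, the Euler characteristic is 8 − 24 + 16 = 0, which agrees with 1 − 2 + 1 = 0.
(K is a triangulation of the torus T^2.)

H_0 ≅ Z,  H_1 ≅ Z^2,  H_2 ≅ Z.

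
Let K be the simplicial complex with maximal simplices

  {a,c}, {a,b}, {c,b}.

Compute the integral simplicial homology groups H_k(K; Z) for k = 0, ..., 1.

H_0 ≅ Z,  H_1 ≅ Z.

Order the vertices as a < b < c. Listing each simplex with vertices in this order, K has dimension 1 with simplices:

  0-simplices (3): a, b, c
  1-simplices (3): ab, ac, bc

Hence C_0 ≅ Z^3, C_1 ≅ Z^3.

∂_1: C_1 → C_0 maps an edge to its endpoints' difference, ∂[p,q] = q − p.
This gives a 3×3 integer matrix of rank 2; reducing to Smith normal form yields diagonal entries (1,1).

Computing H_k = (kernel of ∂_k) / (image of ∂_{k+1}):

  H_0: rank C_0 − rank ∂_1 = 3 − 2 = 1, and the invariant factors of ∂_1 are all 1, so H_0 = Z.
  H_1: rank ker ∂_1 − rank ∂_2 = (3 − 2) − 0 = 1, and there is no ∂_2, so H_1 = Z.

As a check, the Euler characteristic is 3 − 3 = 0, which agrees with 1 − 1 = 0.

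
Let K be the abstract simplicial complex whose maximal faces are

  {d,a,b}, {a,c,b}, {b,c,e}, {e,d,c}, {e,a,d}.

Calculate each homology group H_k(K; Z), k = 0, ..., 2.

K has 5 vertices, 10 edges, 5 triangles.
rank ∂_0 = 0, rank ∂_1 = 4 ⇒ b_0 = 5 − 0 − 4 = 1; all invariant factors of ∂_1 are 1 so no torsion. So H_0 = Z.
rank ∂_1 = 4, rank ∂_2 = 5 ⇒ b_1 = 10 − 4 − 5 = 1; all invariant factors of ∂_2 are 1 so no torsion. So H_1 = Z.
rank ∂_2 = 5, rank ∂_3 = 0 ⇒ b_2 = 5 − 5 − 0 = 0. So H_2 = 0.

H_0 ≅ Z,  H_1 ≅ Z,  H_2 = 0.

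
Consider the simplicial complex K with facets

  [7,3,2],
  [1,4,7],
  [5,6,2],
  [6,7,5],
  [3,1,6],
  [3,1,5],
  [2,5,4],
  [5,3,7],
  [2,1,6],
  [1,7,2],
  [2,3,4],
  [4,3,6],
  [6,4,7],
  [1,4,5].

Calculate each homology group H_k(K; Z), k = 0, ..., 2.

H_0 = Z,  H_1 = Z^2,  H_2 = Z.

K has 7 vertices, 21 edges, 14 triangles.
rank ∂_0 = 0, rank ∂_1 = 6 ⇒ b_0 = 7 − 0 − 6 = 1; all invariant factors of ∂_1 are 1 so no torsion. So H_0 ≅ Z.
rank ∂_1 = 6, rank ∂_2 = 13 ⇒ b_1 = 21 − 6 − 13 = 2; all invariant factors of ∂_2 are 1 so no torsion. So H_1 ≅ Z^2.
rank ∂_2 = 13, rank ∂_3 = 0 ⇒ b_2 = 14 − 13 − 0 = 1. So H_2 ≅ Z.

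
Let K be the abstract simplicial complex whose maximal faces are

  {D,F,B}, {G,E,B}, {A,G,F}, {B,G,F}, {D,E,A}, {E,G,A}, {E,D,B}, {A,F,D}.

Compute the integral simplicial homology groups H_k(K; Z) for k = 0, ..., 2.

H_0 ≅ Z,  H_1 = 0,  H_2 ≅ Z.

Fix the vertex order A < B < D < E < F < G and write every simplex with vertices in increasing order. Then dim K = 2 and the simplices of K are:

  0-simplices (6): A, B, D, E, F, G
  1-simplices (12): AD, AE, AF, AG, BD, BE, BF, BG, DE, DF, EG, FG
  2-simplices (8): ADE, ADF, AEG, AFG, BDE, BDF, BEG, BFG

Hence C_0 ≅ Z^6, C_1 ≅ Z^12, C_2 ≅ Z^8.

Boundary ∂_1: C_1 → C_0 sends each edge [p,q] (with p < q) to q − p.
This gives a 6×12 integer matrix of rank 5; reducing to Smith normal form yields diagonal entries (1,1,1,1,1).

Boundary ∂_2: C_2 → C_1 maps a triangle to the signed sum of its edges. For instance
  ∂BFG = FG − BG + BF,
  ∂BDE = DE − BE + BD.
The resulting 12×8 matrix has rank 7, and its Smith normal form has invariant factors (1,1,1,1,1,1,1).

Computing H_k = (kernel of ∂_k) / (image of ∂_{k+1}):

  H_0: rank C_0 − rank ∂_1 = 6 − 5 = 1, and the invariant factors of ∂_1 are all 1, so H_0 = Z.
  H_1: rank ker ∂_1 − rank ∂_2 = (12 − 5) − 7 = 0, and the invariant factors of ∂_2 are all 1, so H_1 = 0.
  H_2: rank ker ∂_2 − rank ∂_3 = (8 − 7) − 0 = 1, and there is no ∂_3, so H_2 = Z.

As a check, the Euler characteristic is 6 − 12 + 8 = 2, which agrees with 1 − 0 + 1 = 2.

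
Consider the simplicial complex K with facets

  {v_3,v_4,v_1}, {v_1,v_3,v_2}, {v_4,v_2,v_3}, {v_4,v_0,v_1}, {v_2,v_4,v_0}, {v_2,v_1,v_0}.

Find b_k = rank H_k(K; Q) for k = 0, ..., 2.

Order the vertices as v_0 < v_1 < v_2 < v_3 < v_4. Listing each simplex with vertices in this order, K has dimension 2 with simplices:

  0-simplices (5): [v_0], [v_1], [v_2], [v_3], [v_4]
  1-simplices (9): [v_0,v_1], [v_0,v_2], [v_0,v_4], [v_1,v_2], [v_1,v_3], [v_1,v_4], [v_2,v_3], [v_2,v_4], [v_3,v_4]
  2-simplices (6): [v_0,v_1,v_2], [v_0,v_1,v_4], [v_0,v_2,v_4], [v_1,v_2,v_3], [v_1,v_3,v_4], [v_2,v_3,v_4]

Hence C_0 ≅ Z^5, C_1 ≅ Z^9, C_2 ≅ Z^6.

Boundary ∂_1: C_1 → C_0 is given by ∂[p,q] = [q] − [p].
The resulting 5×9 matrix has rank 4, and its Smith normal form has invariant factors (1,1,1,1).

The boundary map ∂_2: C_2 → C_1 acts by ∂[p,q,r] = [q,r] − [p,r] + [p,q]. For instance
  ∂[v_0,v_1,v_4] = [v_1,v_4] − [v_0,v_4] + [v_0,v_1],
  ∂[v_2,v_3,v_4] = [v_3,v_4] − [v_2,v_4] + [v_2,v_3].
As a 9×6 matrix over Z this has rank 5, with invariant factors (1,1,1,1,1).

Computing H_k = (kernel of ∂_k) / (image of ∂_{k+1}):

  H_0: rank C_0 − rank ∂_1 = 5 − 4 = 1, and the invariant factors of ∂_1 are all 1, so H_0 = Z.
  H_1: rank ker ∂_1 − rank ∂_2 = (9 − 4) − 5 = 0, and the invariant factors of ∂_2 are all 1, so H_1 = 0.
  H_2: rank ker ∂_2 − rank ∂_3 = (6 − 5) − 0 = 1, and there is no ∂_3, so H_2 = Z.

As a check, the Euler characteristic is 5 − 9 + 6 = 2, which agrees with 1 − 0 + 1 = 2.

Hence the Betti numbers are b_0 = 1, b_1 = 0, b_2 = 1.

b_0 = 1, b_1 = 0, b_2 = 1.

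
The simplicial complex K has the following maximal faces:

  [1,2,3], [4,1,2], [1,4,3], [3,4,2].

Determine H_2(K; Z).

H_2 ≅ Z.

K has 4 vertices, 6 edges, 4 triangles.
rank ∂_2 = 3, rank ∂_3 = 0 ⇒ b_2 = 4 − 3 − 0 = 1. So H_2 ≅ Z.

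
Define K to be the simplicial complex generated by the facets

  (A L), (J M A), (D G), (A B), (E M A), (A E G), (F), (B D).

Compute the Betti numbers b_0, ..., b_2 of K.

b_0 = 2, b_1 = 1, b_2 = 0.

Order the vertices as A < B < D < E < F < G < J < L < M. Listing each simplex with vertices in this order, K has dimension 2 with simplices:

  0-simplices (9): A, B, D, E, F, G, J, L, M
  1-simplices (11): AB, AE, AG, AJ, AL, AM, BD, DG, EG, EM, JM
  2-simplices (3): AEG, AEM, AJM

so the chain groups are C_0 ≅ Z^9, C_1 ≅ Z^11, C_2 ≅ Z^3.

The boundary map ∂_1: C_1 → C_0 is given by ∂[p,q] = [q] − [p].
As a 9×11 matrix over Z this has rank 7, with invariant factors (1,1,1,1,1,1,1).

∂_2: C_2 → C_1 acts by ∂[p,q,r] = [q,r] − [p,r] + [p,q]. For instance
  ∂AJM = JM − AM + AJ,
  ∂AEM = EM − AM + AE.
This gives a 11×3 integer matrix of rank 3; reducing to Smith normal form yields diagonal entries (1,1,1).

From H_k ≅ ker(∂_k) / im(∂_{k+1}) we obtain:

  H_0: rank C_0 − rank ∂_1 = 9 − 7 = 2, and the invariant factors of ∂_1 are all 1, so H_0 = Z^2.
  H_1: rank ker ∂_1 − rank ∂_2 = (11 − 7) − 3 = 1, and the invariant factors of ∂_2 are all 1, so H_1 = Z.
  H_2: rank ker ∂_2 − rank ∂_3 = (3 − 3) − 0 = 0, and there is no ∂_3, so H_2 = 0.

Hence the Betti numbers are b_0 = 2, b_1 = 1, b_2 = 0.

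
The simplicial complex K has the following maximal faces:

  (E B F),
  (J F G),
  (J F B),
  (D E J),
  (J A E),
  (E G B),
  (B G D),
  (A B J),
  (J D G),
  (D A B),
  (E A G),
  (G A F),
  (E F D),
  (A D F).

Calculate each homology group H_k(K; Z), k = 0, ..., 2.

We work with the vertex ordering A < B < D < E < F < G < J. The simplices of K, each written with vertices in increasing order, are:

  0-simplices (7): A, B, D, E, F, G, J
  1-simplices (21): AB, AD, AE, AF, AG, AJ, BD, BE, BF, BG, BJ, DE, DF, DG, DJ, EF, EG, EJ, FG, FJ, GJ
  2-simplices (14): ABD, ABJ, ADF, AEG, AEJ, AFG, BDG, BEF, BEG, BFJ, DEF, DEJ, DGJ, FGJ

so the chain groups are C_0 ≅ Z^7, C_1 ≅ Z^21, C_2 ≅ Z^14.

The boundary map ∂_1: C_1 → C_0 sends each edge [p,q] (with p < q) to q − p. For instance
  ∂AJ = J − A.
This gives a 7×21 integer matrix of rank 6; reducing to Smith normal form yields diagonal entries (1,1,1,1,1,1).

Boundary ∂_2: C_2 → C_1 maps a triangle to the signed sum of its edges. For instance
  ∂ADF = DF − AF + AD,
  ∂BEG = EG − BG + BE.
This gives a 21×14 integer matrix of rank 13; reducing to Smith normal form yields diagonal entries (1,1,1,1,1,1,1,1,1,1,1,1,1).

Reading off H_k = ker ∂_k / im ∂_{k+1}:

  H_0: rank C_0 − rank ∂_1 = 7 − 6 = 1, and the invariant factors of ∂_1 are all 1, so H_0 ≅ Z.
  H_1: rank ker ∂_1 − rank ∂_2 = (21 − 6) − 13 = 2, and the invariant factors of ∂_2 are all 1, so H_1 ≅ Z^2.
  H_2: rank ker ∂_2 − rank ∂_3 = (14 − 13) − 0 = 1, and there is no ∂_3, so H_2 ≅ Z.

H_0 = Z,  H_1 = Z^2,  H_2 = Z.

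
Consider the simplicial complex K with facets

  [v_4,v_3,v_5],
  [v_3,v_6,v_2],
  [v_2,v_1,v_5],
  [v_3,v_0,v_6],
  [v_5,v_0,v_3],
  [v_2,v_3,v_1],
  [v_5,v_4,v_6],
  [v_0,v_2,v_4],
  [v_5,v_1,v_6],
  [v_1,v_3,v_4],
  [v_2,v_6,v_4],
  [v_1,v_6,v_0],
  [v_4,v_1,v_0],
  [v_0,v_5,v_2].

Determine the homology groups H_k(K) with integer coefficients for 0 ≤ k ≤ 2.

H_0 ≅ Z,  H_1 ≅ Z^2,  H_2 ≅ Z.

Take the total order v_0 < v_1 < v_2 < v_3 < v_4 < v_5 < v_6 on the vertex set. Then K (dimension 2) consists of the simplices:

  0-simplices (7): [v_0], [v_1], [v_2], [v_3], [v_4], [v_5], [v_6]
  1-simplices (21): (21 of them)
  2-simplices (14): (14 of them)

giving chain groups C_0 ≅ Z^7, C_1 ≅ Z^21, C_2 ≅ Z^14.

Boundary ∂_1: C_1 → C_0 sends each edge [p,q] (with p < q) to q − p.
The resulting 7×21 matrix has rank 6, and its Smith normal form has invariant factors (1,1,1,1,1,1).

∂_2: C_2 → C_1 sends each 2-simplex [p,q,r] to [q,r] − [p,r] + [p,q]. For instance
  ∂[v_4,v_5,v_6] = [v_5,v_6] − [v_4,v_6] + [v_4,v_5],
  ∂[v_0,v_1,v_6] = [v_1,v_6] − [v_0,v_6] + [v_0,v_1].
The 21×14 boundary matrix has rank 13 and Smith normal form diag(1,1,1,1,1,1,1,1,1,1,1,1,1).

Reading off H_k = ker ∂_k / im ∂_{k+1}:

  H_0: rank C_0 − rank ∂_1 = 7 − 6 = 1, and the invariant factors of ∂_1 are all 1, so H_0 = Z.
  H_1: rank ker ∂_1 − rank ∂_2 = (21 − 6) − 13 = 2, and the invariant factors of ∂_2 are all 1, so H_1 = Z^2.
  H_2: rank ker ∂_2 − rank ∂_3 = (14 − 13) − 0 = 1, and there is no ∂_3, so H_2 = Z.

As a check, the Euler characteristic is 7 − 21 + 14 = 0, which agrees with 1 − 2 + 1 = 0.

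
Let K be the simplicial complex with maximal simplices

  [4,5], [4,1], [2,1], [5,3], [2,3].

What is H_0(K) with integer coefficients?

H_0 ≅ Z.

We work with the vertex ordering 1 < 2 < 3 < 4 < 5. The simplices of K, each written with vertices in increasing order, are:

  0-simplices (5): [1], [2], [3], [4], [5]
  1-simplices (5): [1,2], [1,4], [2,3], [3,5], [4,5]

giving chain groups C_0 ≅ Z^5, C_1 ≅ Z^5.

∂_1: C_1 → C_0 is given by ∂[p,q] = [q] − [p]. For instance
  ∂[4,5] = [5] − [4].
This gives a 5×5 integer matrix of rank 4; reducing to Smith normal form yields diagonal entries (1,1,1,1).

Now H_k = ker ∂_k / im ∂_{k+1}, so:

  H_0: rank C_0 − rank ∂_1 = 5 − 4 = 1, and the invariant factors of ∂_1 are all 1, so H_0 ≅ Z.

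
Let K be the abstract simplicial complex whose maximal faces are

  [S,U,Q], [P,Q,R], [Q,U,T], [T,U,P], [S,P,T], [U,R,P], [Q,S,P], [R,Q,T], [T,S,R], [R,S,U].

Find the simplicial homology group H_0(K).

Order the vertices as P < Q < R < S < T < U. Listing each simplex with vertices in this order, K has dimension 2 with simplices:

  0-simplices (6): P, Q, R, S, T, U
  1-simplices (15): PQ, PR, PS, PT, PU, QR, QS, QT, QU, RS, RT, RU, ST, SU, TU
  2-simplices (10): PQR, PQS, PRU, PST, PTU, QRT, QSU, QTU, RST, RSU

so the chain groups are C_0 ≅ Z^6, C_1 ≅ Z^15, C_2 ≅ Z^10.

Boundary ∂_1: C_1 → C_0 maps an edge to its endpoints' difference, ∂[p,q] = q − p. For instance
  ∂PS = S − P.
The 6×15 boundary matrix has rank 5 and Smith normal form diag(1,1,1,1,1).

Boundary ∂_2: C_2 → C_1 acts by ∂[p,q,r] = [q,r] − [p,r] + [p,q]. For instance
  ∂RST = ST − RT + RS,
  ∂RSU = SU − RU + RS.
This gives a 15×10 integer matrix of rank 10; reducing to Smith normal form yields diagonal entries (1,1,1,1,1,1,1,1,1,2).

Now H_k = ker ∂_k / im ∂_{k+1}, so:

  H_0: rank C_0 − rank ∂_1 = 6 − 5 = 1, and the invariant factors of ∂_1 are all 1, so H_0 = Z.

(K is a triangulation of the real projective plane RP^2.)

H_0 ≅ Z.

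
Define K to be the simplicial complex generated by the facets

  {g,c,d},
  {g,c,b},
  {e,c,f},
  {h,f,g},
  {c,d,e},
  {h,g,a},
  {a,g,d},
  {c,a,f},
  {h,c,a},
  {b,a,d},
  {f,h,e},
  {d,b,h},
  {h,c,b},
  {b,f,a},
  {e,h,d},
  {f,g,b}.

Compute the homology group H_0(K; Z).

H_0 ≅ Z.

Take the total order a < b < c < d < e < f < g < h on the vertex set. Then K (dimension 2) consists of the simplices:

  0-simplices (8): a, b, c, d, e, f, g, h
  1-simplices (24): ab, ac, ad, af, ag, ah, bc, bd, bf, bg, bh, cd, ce, cf, cg, ch, de, dg, dh, ef, eh, fg, fh, gh
  2-simplices (16): abd, abf, acf, ach, adg, agh, bcg, bch, bdh, bfg, cde, cdg, cef, deh, efh, fgh

giving chain groups C_0 ≅ Z^8, C_1 ≅ Z^24, C_2 ≅ Z^16.

∂_1: C_1 → C_0 maps an edge to its endpoints' difference, ∂[p,q] = q − p.
As a 8×24 matrix over Z this has rank 7, with invariant factors (1,1,1,1,1,1,1).

The boundary map ∂_2: C_2 → C_1 maps a triangle to the signed sum of its edges. For instance
  ∂abf = bf − af + ab,
  ∂bch = ch − bh + bc.
The 24×16 boundary matrix has rank 15 and Smith normal form diag(1,1,1,1,1,1,1,1,1,1,1,1,1,1,1).

From H_k ≅ ker(∂_k) / im(∂_{k+1}) we obtain:

  H_0: rank C_0 − rank ∂_1 = 8 − 7 = 1, and the invariant factors of ∂_1 are all 1, so H_0 = Z.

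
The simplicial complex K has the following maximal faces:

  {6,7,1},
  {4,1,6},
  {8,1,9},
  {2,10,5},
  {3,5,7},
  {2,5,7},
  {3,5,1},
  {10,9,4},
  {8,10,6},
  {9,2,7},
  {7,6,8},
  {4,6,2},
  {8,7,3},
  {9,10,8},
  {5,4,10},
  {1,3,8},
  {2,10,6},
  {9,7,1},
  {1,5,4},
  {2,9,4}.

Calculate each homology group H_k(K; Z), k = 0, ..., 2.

H_0 = Z,  H_1 = Z × Z/2,  H_2 = 0.

Fix the vertex order 1 < 2 < 3 < 4 < 5 < 6 < 7 < 8 < 9 < 10 and write every simplex with vertices in increasing order. Then dim K = 2 and the simplices of K are:

  0-simplices (10): [1], [2], [3], [4], [5], [6], [7], [8], [9], [10]
  1-simplices (30): (30 of them)
  2-simplices (20): (20 of them)

so the chain groups are C_0 ≅ Z^10, C_1 ≅ Z^30, C_2 ≅ Z^20.

∂_1: C_1 → C_0 sends each edge [p,q] (with p < q) to q − p. For instance
  ∂[3,5] = [5] − [3].
This gives a 10×30 integer matrix of rank 9; reducing to Smith normal form yields diagonal entries (1,1,1,1,1,1,1,1,1).

Boundary ∂_2: C_2 → C_1 maps a triangle to the signed sum of its edges. For instance
  ∂[1,8,9] = [8,9] − [1,9] + [1,8],
  ∂[2,4,6] = [4,6] − [2,6] + [2,4].
The resulting 30×20 matrix has rank 20, and its Smith normal form has invariant factors (1,1,1,1,1,1,1,1,1,1,1,1,1,1,1,1,1,1,1,2).

From H_k ≅ ker(∂_k) / im(∂_{k+1}) we obtain:

  H_0: rank C_0 − rank ∂_1 = 10 − 9 = 1, and the invariant factors of ∂_1 are all 1, so H_0 ≅ Z.
  H_1: rank ker ∂_1 − rank ∂_2 = (30 − 9) − 20 = 1, and ∂_2 has invariant factor 2 > 1, so H_1 ≅ Z × Z/2.
  H_2: rank ker ∂_2 − rank ∂_3 = (20 − 20) − 0 = 0, and there is no ∂_3, so H_2 ≅ 0.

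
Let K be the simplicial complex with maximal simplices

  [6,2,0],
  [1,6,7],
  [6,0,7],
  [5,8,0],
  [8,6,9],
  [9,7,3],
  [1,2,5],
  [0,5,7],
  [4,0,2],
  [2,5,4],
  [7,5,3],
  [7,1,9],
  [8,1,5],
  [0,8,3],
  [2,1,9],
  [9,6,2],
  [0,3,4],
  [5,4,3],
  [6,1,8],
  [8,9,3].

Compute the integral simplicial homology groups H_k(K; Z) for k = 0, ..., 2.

Take the total order 0 < 1 < 2 < 3 < 4 < 5 < 6 < 7 < 8 < 9 on the vertex set. Then K (dimension 2) consists of the simplices:

  0-simplices (10): [0], [1], [2], [3], [4], [5], [6], [7], [8], [9]
  1-simplices (30): (30 of them)
  2-simplices (20): (20 of them)

Hence C_0 ≅ Z^10, C_1 ≅ Z^30, C_2 ≅ Z^20.

The boundary map ∂_1: C_1 → C_0 maps an edge to its endpoints' difference, ∂[p,q] = q − p. For instance
  ∂[5,7] = [7] − [5].
The resulting 10×30 matrix has rank 9, and its Smith normal form has invariant factors (1,1,1,1,1,1,1,1,1).

The boundary map ∂_2: C_2 → C_1 sends each 2-simplex [p,q,r] to [q,r] − [p,r] + [p,q]. For instance
  ∂[3,8,9] = [8,9] − [3,9] + [3,8],
  ∂[0,2,6] = [2,6] − [0,6] + [0,2].
The resulting 30×20 matrix has rank 20, and its Smith normal form has invariant factors (1,1,1,1,1,1,1,1,1,1,1,1,1,1,1,1,1,1,1,2).

Computing H_k = (kernel of ∂_k) / (image of ∂_{k+1}):

  H_0: rank C_0 − rank ∂_1 = 10 − 9 = 1, and the invariant factors of ∂_1 are all 1, so H_0 = Z.
  H_1: rank ker ∂_1 − rank ∂_2 = (30 − 9) − 20 = 1, and ∂_2 has invariant factor 2 > 1, so H_1 = Z ⊕ Z/2.
  H_2: rank ker ∂_2 − rank ∂_3 = (20 − 20) − 0 = 0, and there is no ∂_3, so H_2 = 0.

As a check, the Euler characteristic is 10 − 30 + 20 = 0, which agrees with 1 − 1 + 0 = 0.
(K is a triangulation of the Klein bottle.)

H_0 = Z,  H_1 = Z ⊕ Z/2,  H_2 = 0.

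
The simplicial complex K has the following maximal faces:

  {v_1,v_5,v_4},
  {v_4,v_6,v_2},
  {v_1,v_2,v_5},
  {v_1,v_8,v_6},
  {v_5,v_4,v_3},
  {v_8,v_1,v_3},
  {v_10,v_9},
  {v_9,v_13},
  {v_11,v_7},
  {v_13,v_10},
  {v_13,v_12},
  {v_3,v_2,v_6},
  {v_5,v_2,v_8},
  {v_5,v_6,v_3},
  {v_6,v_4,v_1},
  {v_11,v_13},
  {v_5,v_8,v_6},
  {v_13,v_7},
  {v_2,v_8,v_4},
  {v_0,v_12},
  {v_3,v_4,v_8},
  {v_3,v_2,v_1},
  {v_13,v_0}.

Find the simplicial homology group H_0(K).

H_0 = Z^2.

K has 14 vertices, 30 edges, 14 triangles.
rank ∂_0 = 0, rank ∂_1 = 12 ⇒ b_0 = 14 − 0 − 12 = 2; all invariant factors of ∂_1 are 1 so no torsion. So H_0 ≅ Z^2.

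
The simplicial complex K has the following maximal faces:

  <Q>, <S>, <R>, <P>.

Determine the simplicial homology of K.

H_0 ≅ Z^4.

Fix the vertex order P < Q < R < S and write every simplex with vertices in increasing order. Then dim K = 0 and the simplices of K are:

  0-simplices (4): P, Q, R, S

giving chain groups C_0 ≅ Z^4.

Computing H_k = (kernel of ∂_k) / (image of ∂_{k+1}):

  H_0: rank C_0 − rank ∂_1 = 4 − 0 = 4, and there is no ∂_1, so H_0 = Z^4.

(K is a triangulation of a set of 4 points.)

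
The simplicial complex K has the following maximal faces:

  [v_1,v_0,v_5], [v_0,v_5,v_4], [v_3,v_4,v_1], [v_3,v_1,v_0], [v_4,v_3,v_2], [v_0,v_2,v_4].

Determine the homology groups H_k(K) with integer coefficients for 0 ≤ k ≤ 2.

H_0 ≅ Z,  H_1 ≅ Z,  H_2 = 0.

K has 6 vertices, 12 edges, 6 triangles.
rank ∂_0 = 0, rank ∂_1 = 5 ⇒ b_0 = 6 − 0 − 5 = 1; all invariant factors of ∂_1 are 1 so no torsion. So H_0 ≅ Z.
rank ∂_1 = 5, rank ∂_2 = 6 ⇒ b_1 = 12 − 5 − 6 = 1; all invariant factors of ∂_2 are 1 so no torsion. So H_1 ≅ Z.
rank ∂_2 = 6, rank ∂_3 = 0 ⇒ b_2 = 6 − 6 − 0 = 0. So H_2 ≅ 0.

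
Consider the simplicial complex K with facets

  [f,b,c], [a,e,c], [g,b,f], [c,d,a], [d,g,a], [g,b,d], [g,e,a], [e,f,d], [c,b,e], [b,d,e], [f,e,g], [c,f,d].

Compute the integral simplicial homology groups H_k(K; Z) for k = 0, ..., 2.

H_0 ≅ Z,  H_1 ≅ Z/2,  H_2 = 0.

Fix the vertex order a < b < c < d < e < f < g and write every simplex with vertices in increasing order. Then dim K = 2 and the simplices of K are:

  0-simplices (7): a, b, c, d, e, f, g
  1-simplices (18): ac, ad, ae, ag, bc, bd, be, bf, bg, cd, ce, cf, de, df, dg, ef, eg, fg
  2-simplices (12): acd, ace, adg, aeg, bce, bcf, bde, bdg, bfg, cdf, def, efg

giving chain groups C_0 ≅ Z^7, C_1 ≅ Z^18, C_2 ≅ Z^12.

The boundary map ∂_1: C_1 → C_0 sends each edge [p,q] (with p < q) to q − p.
As a 7×18 matrix over Z this has rank 6, with invariant factors (1,1,1,1,1,1).

Boundary ∂_2: C_2 → C_1 acts by ∂[p,q,r] = [q,r] − [p,r] + [p,q]. For instance
  ∂acd = cd − ad + ac,
  ∂adg = dg − ag + ad.
The resulting 18×12 matrix has rank 12, and its Smith normal form has invariant factors (1,1,1,1,1,1,1,1,1,1,1,2).

Reading off H_k = ker ∂_k / im ∂_{k+1}:

  H_0: rank C_0 − rank ∂_1 = 7 − 6 = 1, and the invariant factors of ∂_1 are all 1, so H_0 = Z.
  H_1: rank ker ∂_1 − rank ∂_2 = (18 − 6) − 12 = 0, and ∂_2 has invariant factor 2 > 1, so H_1 = Z/2.
  H_2: rank ker ∂_2 − rank ∂_3 = (12 − 12) − 0 = 0, and there is no ∂_3, so H_2 = 0.

As a check, the Euler characteristic is 7 − 18 + 12 = 1, which agrees with 1 − 0 + 0 = 1.
(K is a triangulation of the real projective plane RP^2.)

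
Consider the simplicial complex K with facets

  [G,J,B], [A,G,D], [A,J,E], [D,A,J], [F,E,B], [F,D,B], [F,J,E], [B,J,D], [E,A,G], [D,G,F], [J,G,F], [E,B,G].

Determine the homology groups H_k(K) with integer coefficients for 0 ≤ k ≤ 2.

We work with the vertex ordering A < B < D < E < F < G < J. The simplices of K, each written with vertices in increasing order, are:

  0-simplices (7): A, B, D, E, F, G, J
  1-simplices (18): AD, AE, AG, AJ, BD, BE, BF, BG, BJ, DF, DG, DJ, EF, EG, EJ, FG, FJ, GJ
  2-simplices (12): ADG, ADJ, AEG, AEJ, BDF, BDJ, BEF, BEG, BGJ, DFG, EFJ, FGJ

giving chain groups C_0 ≅ Z^7, C_1 ≅ Z^18, C_2 ≅ Z^12.

∂_1: C_1 → C_0 sends each edge [p,q] (with p < q) to q − p.
This gives a 7×18 integer matrix of rank 6; reducing to Smith normal form yields diagonal entries (1,1,1,1,1,1).

The boundary map ∂_2: C_2 → C_1 maps a triangle to the signed sum of its edges. For instance
  ∂FGJ = GJ − FJ + FG,
  ∂BDF = DF − BF + BD.
This gives a 18×12 integer matrix of rank 12; reducing to Smith normal form yields diagonal entries (1,1,1,1,1,1,1,1,1,1,1,2).

Now H_k = ker ∂_k / im ∂_{k+1}, so:

  H_0: rank C_0 − rank ∂_1 = 7 − 6 = 1, and the invariant factors of ∂_1 are all 1, so H_0 = Z.
  H_1: rank ker ∂_1 − rank ∂_2 = (18 − 6) − 12 = 0, and ∂_2 has invariant factor 2 > 1, so H_1 = Z/2Z.
  H_2: rank ker ∂_2 − rank ∂_3 = (12 − 12) − 0 = 0, and there is no ∂_3, so H_2 = 0.

(K is a triangulation of the real projective plane RP^2.)

H_0 ≅ Z,  H_1 ≅ Z/2Z,  H_2 = 0.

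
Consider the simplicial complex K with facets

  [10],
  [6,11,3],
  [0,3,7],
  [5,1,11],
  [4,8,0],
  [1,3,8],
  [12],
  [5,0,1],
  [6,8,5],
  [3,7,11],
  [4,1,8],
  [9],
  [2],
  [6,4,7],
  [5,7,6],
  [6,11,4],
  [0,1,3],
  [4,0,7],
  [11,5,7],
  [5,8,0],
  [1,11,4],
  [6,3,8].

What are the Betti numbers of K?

Order the vertices as 0 < 1 < 2 < 3 < 4 < 5 < 6 < 7 < 8 < 9 < 10 < 11 < 12. Listing each simplex with vertices in this order, K has dimension 2 with simplices:

  0-simplices (13): [0], [1], [2], [3], [4], [5], [6], [7], [8], [9], [10], [11], [12]
  1-simplices (27): (27 of them)
  2-simplices (18): (18 of them)

so the chain groups are C_0 ≅ Z^13, C_1 ≅ Z^27, C_2 ≅ Z^18.

Boundary ∂_1: C_1 → C_0 maps an edge to its endpoints' difference, ∂[p,q] = q − p.
The resulting 13×27 matrix has rank 8, and its Smith normal form has invariant factors (1,1,1,1,1,1,1,1).

∂_2: C_2 → C_1 sends each 2-simplex [p,q,r] to [q,r] − [p,r] + [p,q]. For instance
  ∂[1,4,8] = [4,8] − [1,8] + [1,4],
  ∂[0,3,7] = [3,7] − [0,7] + [0,3].
The 27×18 boundary matrix has rank 18 and Smith normal form diag(1,1,1,1,1,1,1,1,1,1,1,1,1,1,1,1,1,2).

Now H_k = ker ∂_k / im ∂_{k+1}, so:

  H_0: rank C_0 − rank ∂_1 = 13 − 8 = 5, and the invariant factors of ∂_1 are all 1, so H_0 ≅ Z^5.
  H_1: rank ker ∂_1 − rank ∂_2 = (27 − 8) − 18 = 1, and ∂_2 has invariant factor 2 > 1, so H_1 ≅ Z ⊕ Z_2.
  H_2: rank ker ∂_2 − rank ∂_3 = (18 − 18) − 0 = 0, and there is no ∂_3, so H_2 ≅ 0.

Hence the Betti numbers are b_0 = 5, b_1 = 1, b_2 = 0.

b_0 = 5, b_1 = 1, b_2 = 0.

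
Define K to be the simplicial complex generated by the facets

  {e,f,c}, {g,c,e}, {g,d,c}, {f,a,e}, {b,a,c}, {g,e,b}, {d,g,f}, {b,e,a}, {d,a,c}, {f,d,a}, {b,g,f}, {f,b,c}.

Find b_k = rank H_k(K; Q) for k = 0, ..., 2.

b_0 = 1, b_1 = 0, b_2 = 0.

We work with the vertex ordering a < b < c < d < e < f < g. The simplices of K, each written with vertices in increasing order, are:

  0-simplices (7): a, b, c, d, e, f, g
  1-simplices (18): ab, ac, ad, ae, af, bc, be, bf, bg, cd, ce, cf, cg, df, dg, ef, eg, fg
  2-simplices (12): abc, abe, acd, adf, aef, bcf, beg, bfg, cdg, cef, ceg, dfg

Hence C_0 ≅ Z^7, C_1 ≅ Z^18, C_2 ≅ Z^12.

∂_1: C_1 → C_0 is given by ∂[p,q] = [q] − [p]. For instance
  ∂df = f − d.
The 7×18 boundary matrix has rank 6 and Smith normal form diag(1,1,1,1,1,1).

Boundary ∂_2: C_2 → C_1 maps a triangle to the signed sum of its edges. For instance
  ∂abe = be − ae + ab,
  ∂abc = bc − ac + ab.
The 18×12 boundary matrix has rank 12 and Smith normal form diag(1,1,1,1,1,1,1,1,1,1,1,2).

Reading off H_k = ker ∂_k / im ∂_{k+1}:

  H_0: rank C_0 − rank ∂_1 = 7 − 6 = 1, and the invariant factors of ∂_1 are all 1, so H_0 ≅ Z.
  H_1: rank ker ∂_1 − rank ∂_2 = (18 − 6) − 12 = 0, and ∂_2 has invariant factor 2 > 1, so H_1 ≅ Z/2.
  H_2: rank ker ∂_2 − rank ∂_3 = (12 − 12) − 0 = 0, and there is no ∂_3, so H_2 ≅ 0.

As a check, the Euler characteristic is 7 − 18 + 12 = 1, which agrees with 1 − 0 + 0 = 1.
(K is a triangulation of the real projective plane RP^2.)

Hence the Betti numbers are b_0 = 1, b_1 = 0, b_2 = 0.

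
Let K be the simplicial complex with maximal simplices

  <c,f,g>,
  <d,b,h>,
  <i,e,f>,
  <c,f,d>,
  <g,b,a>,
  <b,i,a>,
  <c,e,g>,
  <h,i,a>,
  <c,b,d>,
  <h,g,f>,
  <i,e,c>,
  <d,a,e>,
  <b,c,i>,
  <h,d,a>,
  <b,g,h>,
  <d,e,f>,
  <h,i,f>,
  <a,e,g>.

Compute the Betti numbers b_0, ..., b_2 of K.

b_0 = 1, b_1 = 1, b_2 = 0.

Take the total order a < b < c < d < e < f < g < h < i on the vertex set. Then K (dimension 2) consists of the simplices:

  0-simplices (9): a, b, c, d, e, f, g, h, i
  1-simplices (27): ab, ad, ae, ag, ah, ai, bc, bd, bg, bh, bi, cd, ce, cf, cg, ci, de, df, dh, ef, eg, ei, fg, fh, fi, gh, hi
  2-simplices (18): abg, abi, ade, adh, aeg, ahi, bcd, bci, bdh, bgh, cdf, ceg, cei, cfg, def, efi, fgh, fhi

giving chain groups C_0 ≅ Z^9, C_1 ≅ Z^27, C_2 ≅ Z^18.

∂_1: C_1 → C_0 maps an edge to its endpoints' difference, ∂[p,q] = q − p. For instance
  ∂gh = h − g.
The 9×27 boundary matrix has rank 8 and Smith normal form diag(1,1,1,1,1,1,1,1).

Boundary ∂_2: C_2 → C_1 maps a triangle to the signed sum of its edges. For instance
  ∂def = ef − df + de,
  ∂bdh = dh − bh + bd.
As a 27×18 matrix over Z this has rank 18, with invariant factors (1,1,1,1,1,1,1,1,1,1,1,1,1,1,1,1,1,2).

Reading off H_k = ker ∂_k / im ∂_{k+1}:

  H_0: rank C_0 − rank ∂_1 = 9 − 8 = 1, and the invariant factors of ∂_1 are all 1, so H_0 ≅ Z.
  H_1: rank ker ∂_1 − rank ∂_2 = (27 − 8) − 18 = 1, and ∂_2 has invariant factor 2 > 1, so H_1 ≅ Z ⊕ Z/2Z.
  H_2: rank ker ∂_2 − rank ∂_3 = (18 − 18) − 0 = 0, and there is no ∂_3, so H_2 ≅ 0.

As a check, the Euler characteristic is 9 − 27 + 18 = 0, which agrees with 1 − 1 + 0 = 0.

Hence the Betti numbers are b_0 = 1, b_1 = 1, b_2 = 0.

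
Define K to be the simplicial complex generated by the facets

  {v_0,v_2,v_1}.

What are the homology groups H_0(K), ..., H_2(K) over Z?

H_0 = Z,  H_1 = 0,  H_2 = 0.

K has 3 vertices, 3 edges, 1 triangle.
rank ∂_0 = 0, rank ∂_1 = 2 ⇒ b_0 = 3 − 0 − 2 = 1; all invariant factors of ∂_1 are 1 so no torsion. So H_0 ≅ Z.
rank ∂_1 = 2, rank ∂_2 = 1 ⇒ b_1 = 3 − 2 − 1 = 0; all invariant factors of ∂_2 are 1 so no torsion. So H_1 ≅ 0.
rank ∂_2 = 1, rank ∂_3 = 0 ⇒ b_2 = 1 − 1 − 0 = 0. So H_2 ≅ 0.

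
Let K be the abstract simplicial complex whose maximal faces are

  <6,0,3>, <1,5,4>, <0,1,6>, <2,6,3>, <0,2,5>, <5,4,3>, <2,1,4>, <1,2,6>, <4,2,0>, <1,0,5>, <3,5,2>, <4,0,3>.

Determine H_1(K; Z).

Take the total order 0 < 1 < 2 < 3 < 4 < 5 < 6 on the vertex set. Then K (dimension 2) consists of the simplices:

  0-simplices (7): [0], [1], [2], [3], [4], [5], [6]
  1-simplices (18): [0,1], [0,2], [0,3], [0,4], [0,5], [0,6], [1,2], [1,4], [1,5], [1,6], [2,3], [2,4], [2,5], [2,6], [3,4], [3,5], [3,6], [4,5]
  2-simplices (12): [0,1,5], [0,1,6], [0,2,4], [0,2,5], [0,3,4], [0,3,6], [1,2,4], [1,2,6], [1,4,5], [2,3,5], [2,3,6], [3,4,5]

giving chain groups C_0 ≅ Z^7, C_1 ≅ Z^18, C_2 ≅ Z^12.

The boundary map ∂_1: C_1 → C_0 is given by ∂[p,q] = [q] − [p]. For instance
  ∂[3,6] = [6] − [3].
This gives a 7×18 integer matrix of rank 6; reducing to Smith normal form yields diagonal entries (1,1,1,1,1,1).

∂_2: C_2 → C_1 maps a triangle to the signed sum of its edges. For instance
  ∂[0,2,5] = [2,5] − [0,5] + [0,2],
  ∂[1,4,5] = [4,5] − [1,5] + [1,4].
This gives a 18×12 integer matrix of rank 12; reducing to Smith normal form yields diagonal entries (1,1,1,1,1,1,1,1,1,1,1,2).

Reading off H_k = ker ∂_k / im ∂_{k+1}:

  H_1: rank ker ∂_1 − rank ∂_2 = (18 − 6) − 12 = 0, and ∂_2 has invariant factor 2 > 1, so H_1 = Z/2.

H_1 = Z/2.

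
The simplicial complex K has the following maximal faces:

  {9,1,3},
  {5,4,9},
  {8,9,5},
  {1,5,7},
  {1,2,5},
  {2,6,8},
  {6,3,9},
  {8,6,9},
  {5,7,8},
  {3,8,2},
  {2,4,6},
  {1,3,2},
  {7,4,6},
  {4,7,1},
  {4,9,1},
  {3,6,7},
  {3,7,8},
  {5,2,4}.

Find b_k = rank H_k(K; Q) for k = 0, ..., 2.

b_0 = 1, b_1 = 1, b_2 = 0.

Take the total order 1 < 2 < 3 < 4 < 5 < 6 < 7 < 8 < 9 on the vertex set. Then K (dimension 2) consists of the simplices:

  0-simplices (9): [1], [2], [3], [4], [5], [6], [7], [8], [9]
  1-simplices (27): (27 of them)
  2-simplices (18): [1,2,3], [1,2,5], [1,3,9], [1,4,7], [1,4,9], [1,5,7], [2,3,8], [2,4,5], [2,4,6], [2,6,8], [3,6,7], [3,6,9], [3,7,8], [4,5,9], [4,6,7], [5,7,8], [5,8,9], [6,8,9]

Hence C_0 ≅ Z^9, C_1 ≅ Z^27, C_2 ≅ Z^18.

The boundary map ∂_1: C_1 → C_0 sends each edge [p,q] (with p < q) to q − p. For instance
  ∂[1,7] = [7] − [1].
The 9×27 boundary matrix has rank 8 and Smith normal form diag(1,1,1,1,1,1,1,1).

∂_2: C_2 → C_1 sends each 2-simplex [p,q,r] to [q,r] − [p,r] + [p,q]. For instance
  ∂[1,4,9] = [4,9] − [1,9] + [1,4],
  ∂[4,6,7] = [6,7] − [4,7] + [4,6].
The 27×18 boundary matrix has rank 18 and Smith normal form diag(1,1,1,1,1,1,1,1,1,1,1,1,1,1,1,1,1,2).

Reading off H_k = ker ∂_k / im ∂_{k+1}:

  H_0: rank C_0 − rank ∂_1 = 9 − 8 = 1, and the invariant factors of ∂_1 are all 1, so H_0 ≅ Z.
  H_1: rank ker ∂_1 − rank ∂_2 = (27 − 8) − 18 = 1, and ∂_2 has invariant factor 2 > 1, so H_1 ≅ Z ⊕ Z/2.
  H_2: rank ker ∂_2 − rank ∂_3 = (18 − 18) − 0 = 0, and there is no ∂_3, so H_2 ≅ 0.

Hence the Betti numbers are b_0 = 1, b_1 = 1, b_2 = 0.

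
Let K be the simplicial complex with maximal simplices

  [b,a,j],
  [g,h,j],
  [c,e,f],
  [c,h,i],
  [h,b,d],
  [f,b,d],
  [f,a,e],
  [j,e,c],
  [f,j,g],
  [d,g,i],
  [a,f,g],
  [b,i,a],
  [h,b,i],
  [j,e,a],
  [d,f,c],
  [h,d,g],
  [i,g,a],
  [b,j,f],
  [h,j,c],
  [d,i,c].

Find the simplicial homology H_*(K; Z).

H_0 = Z,  H_1 = Z ⊕ Z/2,  H_2 = 0.

We work with the vertex ordering a < b < c < d < e < f < g < h < i < j. The simplices of K, each written with vertices in increasing order, are:

  0-simplices (10): a, b, c, d, e, f, g, h, i, j
  1-simplices (30): ab, ae, af, ag, ai, aj, bd, bf, bh, bi, bj, cd, ce, cf, ch, ci, cj, df, dg, dh, di, ef, ej, fg, fj, gh, gi, gj, hi, hj
  2-simplices (20): abi, abj, aef, aej, afg, agi, bdf, bdh, bfj, bhi, cdf, cdi, cef, cej, chi, chj, dgh, dgi, fgj, ghj

so the chain groups are C_0 ≅ Z^10, C_1 ≅ Z^30, C_2 ≅ Z^20.

∂_1: C_1 → C_0 maps an edge to its endpoints' difference, ∂[p,q] = q − p. For instance
  ∂bi = i − b.
The resulting 10×30 matrix has rank 9, and its Smith normal form has invariant factors (1,1,1,1,1,1,1,1,1).

Boundary ∂_2: C_2 → C_1 maps a triangle to the signed sum of its edges. For instance
  ∂abi = bi − ai + ab,
  ∂fgj = gj − fj + fg.
This gives a 30×20 integer matrix of rank 20; reducing to Smith normal form yields diagonal entries (1,1,1,1,1,1,1,1,1,1,1,1,1,1,1,1,1,1,1,2).

From H_k ≅ ker(∂_k) / im(∂_{k+1}) we obtain:

  H_0: rank C_0 − rank ∂_1 = 10 − 9 = 1, and the invariant factors of ∂_1 are all 1, so H_0 = Z.
  H_1: rank ker ∂_1 − rank ∂_2 = (30 − 9) − 20 = 1, and ∂_2 has invariant factor 2 > 1, so H_1 = Z ⊕ Z/2.
  H_2: rank ker ∂_2 − rank ∂_3 = (20 − 20) − 0 = 0, and there is no ∂_3, so H_2 = 0.

As a check, the Euler characteristic is 10 − 30 + 20 = 0, which agrees with 1 − 1 + 0 = 0.
(K is a triangulation of the Klein bottle.)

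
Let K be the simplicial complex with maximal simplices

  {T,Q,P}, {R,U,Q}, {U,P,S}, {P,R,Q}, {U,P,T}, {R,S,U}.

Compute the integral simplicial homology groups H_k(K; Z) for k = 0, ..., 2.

H_0 = Z,  H_1 = Z,  H_2 = 0.

Take the total order P < Q < R < S < T < U on the vertex set. Then K (dimension 2) consists of the simplices:

  0-simplices (6): P, Q, R, S, T, U
  1-simplices (12): PQ, PR, PS, PT, PU, QR, QT, QU, RS, RU, SU, TU
  2-simplices (6): PQR, PQT, PSU, PTU, QRU, RSU

giving chain groups C_0 ≅ Z^6, C_1 ≅ Z^12, C_2 ≅ Z^6.

Boundary ∂_1: C_1 → C_0 maps an edge to its endpoints' difference, ∂[p,q] = q − p.
The resulting 6×12 matrix has rank 5, and its Smith normal form has invariant factors (1,1,1,1,1).

The boundary map ∂_2: C_2 → C_1 maps a triangle to the signed sum of its edges. For instance
  ∂RSU = SU − RU + RS,
  ∂PSU = SU − PU + PS.
This gives a 12×6 integer matrix of rank 6; reducing to Smith normal form yields diagonal entries (1,1,1,1,1,1).

Now H_k = ker ∂_k / im ∂_{k+1}, so:

  H_0: rank C_0 − rank ∂_1 = 6 − 5 = 1, and the invariant factors of ∂_1 are all 1, so H_0 ≅ Z.
  H_1: rank ker ∂_1 − rank ∂_2 = (12 − 5) − 6 = 1, and the invariant factors of ∂_2 are all 1, so H_1 ≅ Z.
  H_2: rank ker ∂_2 − rank ∂_3 = (6 − 6) − 0 = 0, and there is no ∂_3, so H_2 ≅ 0.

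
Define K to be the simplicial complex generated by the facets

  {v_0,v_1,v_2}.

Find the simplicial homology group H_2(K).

Take the total order v_0 < v_1 < v_2 on the vertex set. Then K (dimension 2) consists of the simplices:

  0-simplices (3): [v_0], [v_1], [v_2]
  1-simplices (3): [v_0,v_1], [v_0,v_2], [v_1,v_2]
  2-simplices (1): [v_0,v_1,v_2]

so the chain groups are C_0 ≅ Z^3, C_1 ≅ Z^3, C_2 ≅ Z^1.

Boundary ∂_1: C_1 → C_0 is given by ∂[p,q] = [q] − [p]. For instance
  ∂[v_0,v_1] = [v_1] − [v_0].
This gives a 3×3 integer matrix of rank 2; reducing to Smith normal form yields diagonal entries (1,1).

The boundary map ∂_2: C_2 → C_1 sends each 2-simplex [p,q,r] to [q,r] − [p,r] + [p,q]. For instance
  ∂[v_0,v_1,v_2] = [v_1,v_2] − [v_0,v_2] + [v_0,v_1].
The 3×1 boundary matrix has rank 1 and Smith normal form diag(1).

Computing H_k = (kernel of ∂_k) / (image of ∂_{k+1}):

  H_2: rank ker ∂_2 − rank ∂_3 = (1 − 1) − 0 = 0, and there is no ∂_3, so H_2 = 0.

(K is a triangulation of the 2-simplex.)

H_2 = 0.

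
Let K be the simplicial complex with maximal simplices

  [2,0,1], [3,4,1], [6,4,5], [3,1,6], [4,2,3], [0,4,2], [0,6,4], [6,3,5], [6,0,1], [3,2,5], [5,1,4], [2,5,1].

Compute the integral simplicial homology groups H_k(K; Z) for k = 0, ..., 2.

Fix the vertex order 0 < 1 < 2 < 3 < 4 < 5 < 6 and write every simplex with vertices in increasing order. Then dim K = 2 and the simplices of K are:

  0-simplices (7): [0], [1], [2], [3], [4], [5], [6]
  1-simplices (18): [0,1], [0,2], [0,4], [0,6], [1,2], [1,3], [1,4], [1,5], [1,6], [2,3], [2,4], [2,5], [3,4], [3,5], [3,6], [4,5], [4,6], [5,6]
  2-simplices (12): [0,1,2], [0,1,6], [0,2,4], [0,4,6], [1,2,5], [1,3,4], [1,3,6], [1,4,5], [2,3,4], [2,3,5], [3,5,6], [4,5,6]

giving chain groups C_0 ≅ Z^7, C_1 ≅ Z^18, C_2 ≅ Z^12.

Boundary ∂_1: C_1 → C_0 is given by ∂[p,q] = [q] − [p]. For instance
  ∂[1,2] = [2] − [1].
The 7×18 boundary matrix has rank 6 and Smith normal form diag(1,1,1,1,1,1).

Boundary ∂_2: C_2 → C_1 maps a triangle to the signed sum of its edges. For instance
  ∂[2,3,4] = [3,4] − [2,4] + [2,3],
  ∂[0,1,6] = [1,6] − [0,6] + [0,1].
The 18×12 boundary matrix has rank 12 and Smith normal form diag(1,1,1,1,1,1,1,1,1,1,1,2).

Computing H_k = (kernel of ∂_k) / (image of ∂_{k+1}):

  H_0: rank C_0 − rank ∂_1 = 7 − 6 = 1, and the invariant factors of ∂_1 are all 1, so H_0 ≅ Z.
  H_1: rank ker ∂_1 − rank ∂_2 = (18 − 6) − 12 = 0, and ∂_2 has invariant factor 2 > 1, so H_1 ≅ Z/2.
  H_2: rank ker ∂_2 − rank ∂_3 = (12 − 12) − 0 = 0, and there is no ∂_3, so H_2 ≅ 0.

H_0 = Z,  H_1 = Z/2,  H_2 = 0.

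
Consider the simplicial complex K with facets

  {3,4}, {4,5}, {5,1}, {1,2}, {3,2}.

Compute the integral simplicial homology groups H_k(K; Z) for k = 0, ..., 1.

We work with the vertex ordering 1 < 2 < 3 < 4 < 5. The simplices of K, each written with vertices in increasing order, are:

  0-simplices (5): [1], [2], [3], [4], [5]
  1-simplices (5): [1,2], [1,5], [2,3], [3,4], [4,5]

so the chain groups are C_0 ≅ Z^5, C_1 ≅ Z^5.

The boundary map ∂_1: C_1 → C_0 maps an edge to its endpoints' difference, ∂[p,q] = q − p. For instance
  ∂[4,5] = [5] − [4].
As a 5×5 matrix over Z this has rank 4, with invariant factors (1,1,1,1).

Reading off H_k = ker ∂_k / im ∂_{k+1}:

  H_0: rank C_0 − rank ∂_1 = 5 − 4 = 1, and the invariant factors of ∂_1 are all 1, so H_0 = Z.
  H_1: rank ker ∂_1 − rank ∂_2 = (5 − 4) − 0 = 1, and there is no ∂_2, so H_1 = Z.

H_0 ≅ Z,  H_1 ≅ Z.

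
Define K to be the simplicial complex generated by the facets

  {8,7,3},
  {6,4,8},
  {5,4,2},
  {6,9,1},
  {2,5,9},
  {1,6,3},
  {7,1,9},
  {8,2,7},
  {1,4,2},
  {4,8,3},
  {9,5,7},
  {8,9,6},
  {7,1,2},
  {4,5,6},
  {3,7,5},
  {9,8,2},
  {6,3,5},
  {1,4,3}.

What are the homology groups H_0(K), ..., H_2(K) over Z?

Fix the vertex order 1 < 2 < 3 < 4 < 5 < 6 < 7 < 8 < 9 and write every simplex with vertices in increasing order. Then dim K = 2 and the simplices of K are:

  0-simplices (9): [1], [2], [3], [4], [5], [6], [7], [8], [9]
  1-simplices (27): (27 of them)
  2-simplices (18): [1,2,4], [1,2,7], [1,3,4], [1,3,6], [1,6,9], [1,7,9], [2,4,5], [2,5,9], [2,7,8], [2,8,9], [3,4,8], [3,5,6], [3,5,7], [3,7,8], [4,5,6], [4,6,8], [5,7,9], [6,8,9]

giving chain groups C_0 ≅ Z^9, C_1 ≅ Z^27, C_2 ≅ Z^18.

Boundary ∂_1: C_1 → C_0 is given by ∂[p,q] = [q] − [p]. For instance
  ∂[4,6] = [6] − [4].
The 9×27 boundary matrix has rank 8 and Smith normal form diag(1,1,1,1,1,1,1,1).

Boundary ∂_2: C_2 → C_1 maps a triangle to the signed sum of its edges. For instance
  ∂[1,2,7] = [2,7] − [1,7] + [1,2],
  ∂[5,7,9] = [7,9] − [5,9] + [5,7].
The 27×18 boundary matrix has rank 18 and Smith normal form diag(1,1,1,1,1,1,1,1,1,1,1,1,1,1,1,1,1,2).

From H_k ≅ ker(∂_k) / im(∂_{k+1}) we obtain:

  H_0: rank C_0 − rank ∂_1 = 9 − 8 = 1, and the invariant factors of ∂_1 are all 1, so H_0 = Z.
  H_1: rank ker ∂_1 − rank ∂_2 = (27 − 8) − 18 = 1, and ∂_2 has invariant factor 2 > 1, so H_1 = Z ⊕ Z/2.
  H_2: rank ker ∂_2 − rank ∂_3 = (18 − 18) − 0 = 0, and there is no ∂_3, so H_2 = 0.

H_0 = Z,  H_1 = Z ⊕ Z/2,  H_2 = 0.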